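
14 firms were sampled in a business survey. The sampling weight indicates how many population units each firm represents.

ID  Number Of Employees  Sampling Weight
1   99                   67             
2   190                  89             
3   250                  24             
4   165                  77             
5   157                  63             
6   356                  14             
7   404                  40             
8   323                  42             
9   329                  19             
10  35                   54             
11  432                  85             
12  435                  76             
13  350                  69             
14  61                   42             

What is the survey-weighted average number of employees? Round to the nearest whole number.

252

Weighted sum = 191482
Sum of weights = 761
Weighted mean = 191482 / 761 = 251.61892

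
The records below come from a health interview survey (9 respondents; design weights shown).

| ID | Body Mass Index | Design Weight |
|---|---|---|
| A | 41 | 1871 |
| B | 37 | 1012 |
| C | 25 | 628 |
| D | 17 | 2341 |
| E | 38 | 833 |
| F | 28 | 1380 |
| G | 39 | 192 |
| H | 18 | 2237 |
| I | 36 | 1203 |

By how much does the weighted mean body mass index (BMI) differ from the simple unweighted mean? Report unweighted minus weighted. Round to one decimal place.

2.7

Unweighted sum = 41 + 37 + 25 + 17 + 38 + 28 + 39 + 18 + 36 = 279
Unweighted mean = 279 / 9 = 31
Weighted sum = 41×1871 + 37×1012 + 25×628 + 17×2341 + 38×833 + 28×1380 + 39×192 + 18×2237 + 36×1203
  = 331008
Sum of weights = 1871 + 1012 + 628 + 2341 + 833 + 1380 + 192 + 2237 + 1203 = 11697
Weighted mean = 331008 / 11697 = 28.298538
Difference (unweighted minus weighted) = 2.7014619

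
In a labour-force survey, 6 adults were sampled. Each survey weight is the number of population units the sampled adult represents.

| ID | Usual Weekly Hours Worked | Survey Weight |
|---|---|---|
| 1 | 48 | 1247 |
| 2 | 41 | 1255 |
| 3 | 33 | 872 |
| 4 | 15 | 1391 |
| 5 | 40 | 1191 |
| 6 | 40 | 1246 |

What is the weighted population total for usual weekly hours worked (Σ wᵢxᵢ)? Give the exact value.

258432

Weighted total = 48×1247 + 41×1255 + 33×872 + 15×1391 + 40×1191 + 40×1246
  = 59856 + 51455 + 28776 + 20865 + 47640 + 49840 = 258432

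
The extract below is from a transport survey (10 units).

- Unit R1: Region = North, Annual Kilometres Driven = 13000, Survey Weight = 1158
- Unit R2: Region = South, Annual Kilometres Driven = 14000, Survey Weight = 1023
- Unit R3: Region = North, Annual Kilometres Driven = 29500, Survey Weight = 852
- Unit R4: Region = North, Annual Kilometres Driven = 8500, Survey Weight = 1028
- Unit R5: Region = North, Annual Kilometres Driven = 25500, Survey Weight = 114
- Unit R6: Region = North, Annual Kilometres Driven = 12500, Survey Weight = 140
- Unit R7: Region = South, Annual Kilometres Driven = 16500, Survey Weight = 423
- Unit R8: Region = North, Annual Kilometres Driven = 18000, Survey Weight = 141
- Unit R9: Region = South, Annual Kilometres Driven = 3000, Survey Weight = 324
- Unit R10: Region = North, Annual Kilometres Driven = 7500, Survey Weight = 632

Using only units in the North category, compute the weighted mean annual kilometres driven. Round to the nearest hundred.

North rows: R1, R3, R4, R5, R6, R8, R10
Weighted sum = 60861000
Sum of weights = 1158 + 852 + 1028 + 114 + 140 + 141 + 632 = 4065
Weighted mean = 60861000 / 4065 = 14971.956

15000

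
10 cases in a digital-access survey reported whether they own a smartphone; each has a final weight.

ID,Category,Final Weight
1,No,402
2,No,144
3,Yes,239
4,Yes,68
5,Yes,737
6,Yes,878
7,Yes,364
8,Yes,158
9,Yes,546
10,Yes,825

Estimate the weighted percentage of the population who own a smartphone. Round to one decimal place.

Sum of weights for 'Yes' = 239 + 68 + 737 + 878 + 364 + 158 + 546 + 825 = 3815
Total weight = 402 + 144 + 239 + 68 + 737 + 878 + 364 + 158 + 546 + 825 = 4361
Weighted proportion = 3815 / 4361 = 0.87479936 → 87.479936%

87.5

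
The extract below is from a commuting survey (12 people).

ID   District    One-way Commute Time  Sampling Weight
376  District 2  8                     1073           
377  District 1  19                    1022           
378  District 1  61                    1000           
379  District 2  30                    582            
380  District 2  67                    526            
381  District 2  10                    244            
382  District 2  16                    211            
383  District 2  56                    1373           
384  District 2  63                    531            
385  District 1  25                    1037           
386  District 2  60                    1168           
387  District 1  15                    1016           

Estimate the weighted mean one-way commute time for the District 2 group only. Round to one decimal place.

District 2 rows: 376, 379, 380, 381, 382, 383, 384, 386
Weighted sum = 8×1073 + 30×582 + 67×526 + 10×244 + 16×211 + 56×1373 + 63×531 + 60×1168
  = 247523
Sum of weights = 1073 + 582 + 526 + 244 + 211 + 1373 + 531 + 1168 = 5708
Weighted mean = 247523 / 5708 = 43.364226

43.4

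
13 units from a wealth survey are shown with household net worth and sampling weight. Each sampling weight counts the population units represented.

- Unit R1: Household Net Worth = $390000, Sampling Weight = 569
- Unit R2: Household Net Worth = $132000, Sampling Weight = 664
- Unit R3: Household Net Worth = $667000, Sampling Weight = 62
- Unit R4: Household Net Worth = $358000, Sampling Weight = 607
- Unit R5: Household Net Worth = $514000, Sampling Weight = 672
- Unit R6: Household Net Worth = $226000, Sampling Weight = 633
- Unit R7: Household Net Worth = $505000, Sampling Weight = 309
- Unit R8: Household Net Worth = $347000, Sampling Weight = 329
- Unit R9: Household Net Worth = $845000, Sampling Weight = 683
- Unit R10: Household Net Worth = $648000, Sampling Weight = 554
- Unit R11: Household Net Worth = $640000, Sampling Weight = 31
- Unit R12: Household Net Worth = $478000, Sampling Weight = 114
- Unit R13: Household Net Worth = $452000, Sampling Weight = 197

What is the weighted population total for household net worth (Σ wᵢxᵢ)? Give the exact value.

2426395000

Weighted total = 2426395000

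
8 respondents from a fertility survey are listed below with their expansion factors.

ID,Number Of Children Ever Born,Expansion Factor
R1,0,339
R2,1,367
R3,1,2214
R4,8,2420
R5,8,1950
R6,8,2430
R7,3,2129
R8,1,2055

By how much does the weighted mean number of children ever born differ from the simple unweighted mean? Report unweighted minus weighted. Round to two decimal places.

-0.96

Unweighted sum = 0 + 1 + 1 + 8 + 8 + 8 + 3 + 1 = 30
Unweighted mean = 30 / 8 = 3.75
Weighted sum = 0×339 + 1×367 + 1×2214 + 8×2420 + 8×1950 + 8×2430 + 3×2129 + 1×2055
  = 0 + 367 + 2214 + 19360 + 15600 + 19440 + 6387 + 2055 = 65423
Sum of weights = 13904
Weighted mean = 65423 / 13904 = 4.7053366
Difference (unweighted minus weighted) = -0.95533659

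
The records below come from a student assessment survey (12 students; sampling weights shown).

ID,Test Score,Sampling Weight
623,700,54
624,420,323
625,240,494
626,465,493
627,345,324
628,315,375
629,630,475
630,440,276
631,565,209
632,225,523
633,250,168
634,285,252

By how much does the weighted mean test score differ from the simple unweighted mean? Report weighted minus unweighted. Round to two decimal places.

Unweighted sum = 700 + 420 + 240 + 465 + 345 + 315 + 630 + 440 + 565 + 225 + 250 + 285 = 4880
Unweighted mean = 4880 / 12 = 406.66667
Weighted sum = 700×54 + 420×323 + 240×494 + 465×493 + 345×324 + 315×375 + 630×475 + 440×276 + 565×209 + 225×523 + 250×168 + 285×252
  = 37800 + 135660 + 118560 + 229245 + 111780 + 118125 + 299250 + 121440 + 118085 + 117675 + 42000 + 71820 = 1521440
Sum of weights = 54 + 323 + 494 + 493 + 324 + 375 + 475 + 276 + 209 + 523 + 168 + 252 = 3966
Weighted mean = 1521440 / 3966 = 383.62078
Difference (weighted minus unweighted) = -23.04589

-23.05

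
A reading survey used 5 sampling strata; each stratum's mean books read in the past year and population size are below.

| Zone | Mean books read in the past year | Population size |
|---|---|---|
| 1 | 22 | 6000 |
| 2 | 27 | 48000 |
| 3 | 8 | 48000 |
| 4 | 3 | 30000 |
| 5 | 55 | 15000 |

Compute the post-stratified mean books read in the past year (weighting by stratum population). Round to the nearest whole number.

19

Σ Nₕ·x̄ₕ = 22×6000 + 27×48000 + 8×48000 + 3×30000 + 55×15000
  = 132000 + 1296000 + 384000 + 90000 + 825000 = 2727000
Σ Nₕ = 6000 + 48000 + 48000 + 30000 + 15000 = 147000
Overall mean = 2727000 / 147000 = 18.55102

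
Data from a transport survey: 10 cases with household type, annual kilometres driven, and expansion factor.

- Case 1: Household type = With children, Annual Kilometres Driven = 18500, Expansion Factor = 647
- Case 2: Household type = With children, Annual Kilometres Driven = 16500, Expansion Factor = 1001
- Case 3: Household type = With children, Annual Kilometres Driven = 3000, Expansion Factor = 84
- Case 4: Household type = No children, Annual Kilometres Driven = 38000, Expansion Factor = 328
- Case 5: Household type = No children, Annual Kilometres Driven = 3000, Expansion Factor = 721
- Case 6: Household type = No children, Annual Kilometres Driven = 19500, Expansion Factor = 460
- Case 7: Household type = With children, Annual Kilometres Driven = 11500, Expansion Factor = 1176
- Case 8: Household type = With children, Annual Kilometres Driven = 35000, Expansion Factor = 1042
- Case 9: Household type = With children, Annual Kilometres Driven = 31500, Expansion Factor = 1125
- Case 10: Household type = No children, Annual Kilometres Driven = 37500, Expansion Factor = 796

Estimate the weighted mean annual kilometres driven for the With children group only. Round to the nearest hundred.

22500

With children rows: 1, 2, 3, 7, 8, 9
Weighted sum = 18500×647 + 16500×1001 + 3000×84 + 11500×1176 + 35000×1042 + 31500×1125
  = 11969500 + 16516500 + 252000 + 13524000 + 36470000 + 35437500 = 114169500
Sum of weights = 647 + 1001 + 84 + 1176 + 1042 + 1125 = 5075
Weighted mean = 114169500 / 5075 = 22496.453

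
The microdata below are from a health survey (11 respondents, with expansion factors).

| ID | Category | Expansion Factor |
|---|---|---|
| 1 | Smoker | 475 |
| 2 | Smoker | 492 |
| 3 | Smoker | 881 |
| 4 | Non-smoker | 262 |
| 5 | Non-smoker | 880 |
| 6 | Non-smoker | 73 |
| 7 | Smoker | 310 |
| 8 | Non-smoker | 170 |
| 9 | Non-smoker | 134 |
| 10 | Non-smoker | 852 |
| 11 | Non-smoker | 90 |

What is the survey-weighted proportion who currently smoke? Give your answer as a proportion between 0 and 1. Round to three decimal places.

0.467

Sum of weights for 'Smoker' = 475 + 492 + 881 + 310 = 2158
Total weight = 475 + 492 + 881 + 262 + 880 + 73 + 310 + 170 + 134 + 852 + 90 = 4619
Weighted proportion = 2158 / 4619 = 0.46720069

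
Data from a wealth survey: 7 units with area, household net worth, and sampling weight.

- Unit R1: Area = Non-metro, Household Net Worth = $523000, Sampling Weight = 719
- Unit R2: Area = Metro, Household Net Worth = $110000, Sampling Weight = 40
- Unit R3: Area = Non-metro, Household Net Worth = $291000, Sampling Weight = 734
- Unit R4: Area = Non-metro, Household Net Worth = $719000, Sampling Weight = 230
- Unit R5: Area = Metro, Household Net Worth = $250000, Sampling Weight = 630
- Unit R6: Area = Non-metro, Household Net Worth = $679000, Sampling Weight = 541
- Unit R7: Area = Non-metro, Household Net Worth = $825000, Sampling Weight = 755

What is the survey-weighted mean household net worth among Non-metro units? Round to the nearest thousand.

586000

Non-metro rows: R1, R3, R4, R6, R7
Weighted sum = 523000×719 + 291000×734 + 719000×230 + 679000×541 + 825000×755
  = 376037000 + 213594000 + 165370000 + 367339000 + 622875000 = 1745215000
Sum of weights = 719 + 734 + 230 + 541 + 755 = 2979
Weighted mean = 1745215000 / 2979 = 585839.21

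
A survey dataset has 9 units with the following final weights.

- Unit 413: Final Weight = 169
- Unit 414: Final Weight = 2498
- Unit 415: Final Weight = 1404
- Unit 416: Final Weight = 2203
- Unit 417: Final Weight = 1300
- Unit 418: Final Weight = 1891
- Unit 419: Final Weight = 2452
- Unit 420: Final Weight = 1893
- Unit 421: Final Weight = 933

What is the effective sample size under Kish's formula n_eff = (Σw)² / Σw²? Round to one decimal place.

Σ wᵢ = 169 + 2498 + 1404 + 2203 + 1300 + 1891 + 2452 + 1893 + 933 = 14743
Σ wᵢ² = 28561 + 6240004 + 1971216 + 4853209 + 1690000 + 3575881 + 6012304 + 3583449 + 870489 = 28825113
n_eff = 14743² / 28825113 = 217356049 / 28825113 = 7.5405099

7.5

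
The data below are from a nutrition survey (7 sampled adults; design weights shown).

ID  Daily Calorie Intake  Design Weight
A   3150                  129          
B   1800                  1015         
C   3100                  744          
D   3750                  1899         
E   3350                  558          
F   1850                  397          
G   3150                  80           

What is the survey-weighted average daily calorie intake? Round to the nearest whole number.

Weighted sum = 3150×129 + 1800×1015 + 3100×744 + 3750×1899 + 3350×558 + 1850×397 + 3150×80
  = 406350 + 1827000 + 2306400 + 7121250 + 1869300 + 734450 + 252000 = 14516750
Sum of weights = 129 + 1015 + 744 + 1899 + 558 + 397 + 80 = 4822
Weighted mean = 14516750 / 4822 = 3010.5247

3011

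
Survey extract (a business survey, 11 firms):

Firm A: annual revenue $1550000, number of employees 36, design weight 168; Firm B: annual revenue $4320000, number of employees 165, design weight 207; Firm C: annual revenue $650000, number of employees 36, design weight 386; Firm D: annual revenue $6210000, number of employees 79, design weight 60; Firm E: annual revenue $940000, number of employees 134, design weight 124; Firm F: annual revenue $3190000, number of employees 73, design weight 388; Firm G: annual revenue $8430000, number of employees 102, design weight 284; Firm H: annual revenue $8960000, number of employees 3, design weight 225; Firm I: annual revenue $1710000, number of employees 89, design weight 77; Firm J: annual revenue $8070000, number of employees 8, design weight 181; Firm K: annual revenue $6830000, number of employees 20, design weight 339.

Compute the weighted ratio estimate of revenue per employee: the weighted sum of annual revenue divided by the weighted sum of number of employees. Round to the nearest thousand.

77000

Σ wᵢ·y = 1550000×168 + 4320000×207 + 650000×386 + 6210000×60 + 940000×124 + 3190000×388 + 8430000×284 + 8960000×225 + 1710000×77 + 8070000×181 + 6830000×339
  = 260400000 + 894240000 + 250900000 + 372600000 + 116560000 + 1237720000 + 2394120000 + 2016000000 + 131670000 + 1460670000 + 2315370000 = 11450250000
Σ wᵢ·x = 148503
Ratio = 11450250000 / 148503 = 77104.503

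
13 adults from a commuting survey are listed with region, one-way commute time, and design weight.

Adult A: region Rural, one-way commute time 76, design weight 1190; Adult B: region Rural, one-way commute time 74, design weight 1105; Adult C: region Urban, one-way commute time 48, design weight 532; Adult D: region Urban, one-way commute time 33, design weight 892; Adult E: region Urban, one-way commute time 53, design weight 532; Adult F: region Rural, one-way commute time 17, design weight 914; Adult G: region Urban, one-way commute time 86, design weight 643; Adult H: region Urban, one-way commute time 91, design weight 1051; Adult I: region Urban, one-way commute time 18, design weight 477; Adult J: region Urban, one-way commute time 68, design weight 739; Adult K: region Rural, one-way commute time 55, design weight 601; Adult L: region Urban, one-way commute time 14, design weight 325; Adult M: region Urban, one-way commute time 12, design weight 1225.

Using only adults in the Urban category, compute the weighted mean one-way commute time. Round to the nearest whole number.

49

Urban rows: C, D, E, G, H, I, J, L, M
Weighted sum = 48×532 + 33×892 + 53×532 + 86×643 + 91×1051 + 18×477 + 68×739 + 14×325 + 12×1225
  = 25536 + 29436 + 28196 + 55298 + 95641 + 8586 + 50252 + 4550 + 14700 = 312195
Sum of weights = 6416
Weighted mean = 312195 / 6416 = 48.658822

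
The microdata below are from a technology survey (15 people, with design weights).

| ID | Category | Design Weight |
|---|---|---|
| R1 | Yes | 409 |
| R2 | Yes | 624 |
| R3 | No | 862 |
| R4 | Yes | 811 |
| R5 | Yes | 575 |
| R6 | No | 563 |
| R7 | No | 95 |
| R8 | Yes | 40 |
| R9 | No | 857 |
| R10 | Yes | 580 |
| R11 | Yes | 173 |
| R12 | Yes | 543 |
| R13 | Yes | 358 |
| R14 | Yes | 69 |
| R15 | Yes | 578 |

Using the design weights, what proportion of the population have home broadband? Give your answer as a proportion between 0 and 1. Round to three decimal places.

Sum of weights for 'Yes' = 409 + 624 + 811 + 575 + 40 + 580 + 173 + 543 + 358 + 69 + 578 = 4760
Total weight = 7137
Weighted proportion = 4760 / 7137 = 0.6669469

0.667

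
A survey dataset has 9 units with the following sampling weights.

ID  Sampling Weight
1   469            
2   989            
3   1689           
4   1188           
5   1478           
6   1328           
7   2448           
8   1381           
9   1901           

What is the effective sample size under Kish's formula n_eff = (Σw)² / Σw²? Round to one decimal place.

Σ wᵢ = 469 + 989 + 1689 + 1188 + 1478 + 1328 + 2448 + 1381 + 1901 = 12871
Σ wᵢ² = 219961 + 978121 + 2852721 + 1411344 + 2184484 + 1763584 + 5992704 + 1907161 + 3613801 = 20923881
n_eff = 12871² / 20923881 = 165662641 / 20923881 = 7.9173955

7.9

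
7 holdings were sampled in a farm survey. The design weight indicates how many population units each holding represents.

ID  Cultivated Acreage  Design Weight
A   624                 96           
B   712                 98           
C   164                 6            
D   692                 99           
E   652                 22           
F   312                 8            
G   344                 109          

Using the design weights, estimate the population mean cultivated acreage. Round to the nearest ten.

Weighted sum = 624×96 + 712×98 + 164×6 + 692×99 + 652×22 + 312×8 + 344×109
  = 59904 + 69776 + 984 + 68508 + 14344 + 2496 + 37496 = 253508
Sum of weights = 96 + 98 + 6 + 99 + 22 + 8 + 109 = 438
Weighted mean = 253508 / 438 = 578.78539

580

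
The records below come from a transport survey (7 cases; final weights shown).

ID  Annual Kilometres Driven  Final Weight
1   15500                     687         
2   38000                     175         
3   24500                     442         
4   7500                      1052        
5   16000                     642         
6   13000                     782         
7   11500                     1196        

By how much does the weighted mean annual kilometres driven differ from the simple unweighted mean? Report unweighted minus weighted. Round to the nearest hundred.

3900

Unweighted sum = 15500 + 38000 + 24500 + 7500 + 16000 + 13000 + 11500 = 126000
Unweighted mean = 126000 / 7 = 18000
Weighted sum = 15500×687 + 38000×175 + 24500×442 + 7500×1052 + 16000×642 + 13000×782 + 11500×1196
  = 70209500
Sum of weights = 687 + 175 + 442 + 1052 + 642 + 782 + 1196 = 4976
Weighted mean = 70209500 / 4976 = 14109.626
Difference (unweighted minus weighted) = 3890.3738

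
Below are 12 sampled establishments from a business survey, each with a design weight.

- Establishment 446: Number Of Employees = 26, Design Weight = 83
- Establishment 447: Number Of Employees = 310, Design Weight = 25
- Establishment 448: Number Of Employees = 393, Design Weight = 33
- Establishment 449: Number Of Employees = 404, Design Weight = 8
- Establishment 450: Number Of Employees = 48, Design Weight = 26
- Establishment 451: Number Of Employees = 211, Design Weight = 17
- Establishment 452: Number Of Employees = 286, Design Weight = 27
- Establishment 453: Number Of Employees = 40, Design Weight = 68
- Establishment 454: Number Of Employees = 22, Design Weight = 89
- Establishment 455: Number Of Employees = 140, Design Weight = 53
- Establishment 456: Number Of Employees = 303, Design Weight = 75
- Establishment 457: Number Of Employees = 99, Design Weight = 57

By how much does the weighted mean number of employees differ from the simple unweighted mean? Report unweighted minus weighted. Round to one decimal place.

49.1

Unweighted sum = 26 + 310 + 393 + 404 + 48 + 211 + 286 + 40 + 22 + 140 + 303 + 99 = 2282
Unweighted mean = 2282 / 12 = 190.16667
Weighted sum = 26×83 + 310×25 + 393×33 + 404×8 + 48×26 + 211×17 + 286×27 + 40×68 + 22×89 + 140×53 + 303×75 + 99×57
  = 2158 + 7750 + 12969 + 3232 + 1248 + 3587 + 7722 + 2720 + 1958 + 7420 + 22725 + 5643 = 79132
Sum of weights = 83 + 25 + 33 + 8 + 26 + 17 + 27 + 68 + 89 + 53 + 75 + 57 = 561
Weighted mean = 79132 / 561 = 141.05526
Difference (unweighted minus weighted) = 49.111408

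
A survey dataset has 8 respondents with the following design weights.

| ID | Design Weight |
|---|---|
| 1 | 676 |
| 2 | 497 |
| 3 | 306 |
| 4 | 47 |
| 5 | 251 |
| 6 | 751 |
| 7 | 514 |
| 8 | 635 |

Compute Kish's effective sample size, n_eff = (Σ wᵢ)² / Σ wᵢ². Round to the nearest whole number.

6

Σ wᵢ = 676 + 497 + 306 + 47 + 251 + 751 + 514 + 635 = 3677
Σ wᵢ² = 456976 + 247009 + 93636 + 2209 + 63001 + 564001 + 264196 + 403225 = 2094253
n_eff = 3677² / 2094253 = 13520329 / 2094253 = 6.4559196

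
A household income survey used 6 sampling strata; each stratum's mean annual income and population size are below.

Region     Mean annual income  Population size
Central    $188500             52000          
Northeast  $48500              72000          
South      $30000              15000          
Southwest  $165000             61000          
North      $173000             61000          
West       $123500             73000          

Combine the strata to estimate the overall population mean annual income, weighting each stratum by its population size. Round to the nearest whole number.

Σ Nₕ·x̄ₕ = 188500×52000 + 48500×72000 + 30000×15000 + 165000×61000 + 173000×61000 + 123500×73000
  = 43377500000
Σ Nₕ = 52000 + 72000 + 15000 + 61000 + 61000 + 73000 = 334000
Overall mean = 43377500000 / 334000 = 129872.75

129873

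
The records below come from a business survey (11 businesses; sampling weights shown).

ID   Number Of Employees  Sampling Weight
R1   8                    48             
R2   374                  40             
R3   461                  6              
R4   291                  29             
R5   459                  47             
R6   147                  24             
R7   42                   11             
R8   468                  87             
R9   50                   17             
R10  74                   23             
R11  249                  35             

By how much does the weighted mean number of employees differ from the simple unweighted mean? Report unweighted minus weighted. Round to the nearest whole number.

Unweighted sum = 8 + 374 + 461 + 291 + 459 + 147 + 42 + 468 + 50 + 74 + 249 = 2623
Unweighted mean = 2623 / 11 = 238.45455
Weighted sum = 8×48 + 374×40 + 461×6 + 291×29 + 459×47 + 147×24 + 42×11 + 468×87 + 50×17 + 74×23 + 249×35
  = 384 + 14960 + 2766 + 8439 + 21573 + 3528 + 462 + 40716 + 850 + 1702 + 8715 = 104095
Sum of weights = 48 + 40 + 6 + 29 + 47 + 24 + 11 + 87 + 17 + 23 + 35 = 367
Weighted mean = 104095 / 367 = 283.6376
Difference (unweighted minus weighted) = -45.183057

-45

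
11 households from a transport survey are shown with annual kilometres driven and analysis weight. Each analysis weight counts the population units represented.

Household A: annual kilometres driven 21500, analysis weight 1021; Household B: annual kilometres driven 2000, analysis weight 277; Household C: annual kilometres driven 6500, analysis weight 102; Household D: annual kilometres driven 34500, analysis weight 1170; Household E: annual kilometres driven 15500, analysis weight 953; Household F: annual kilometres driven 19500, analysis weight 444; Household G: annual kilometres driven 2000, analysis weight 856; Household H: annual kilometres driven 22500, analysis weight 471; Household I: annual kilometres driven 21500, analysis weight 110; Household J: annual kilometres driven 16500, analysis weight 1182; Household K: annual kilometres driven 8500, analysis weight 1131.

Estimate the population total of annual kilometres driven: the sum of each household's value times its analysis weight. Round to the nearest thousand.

Weighted total = 21500×1021 + 2000×277 + 6500×102 + 34500×1170 + 15500×953 + 19500×444 + 2000×856 + 22500×471 + 21500×110 + 16500×1182 + 8500×1131
  = 130754000

130754000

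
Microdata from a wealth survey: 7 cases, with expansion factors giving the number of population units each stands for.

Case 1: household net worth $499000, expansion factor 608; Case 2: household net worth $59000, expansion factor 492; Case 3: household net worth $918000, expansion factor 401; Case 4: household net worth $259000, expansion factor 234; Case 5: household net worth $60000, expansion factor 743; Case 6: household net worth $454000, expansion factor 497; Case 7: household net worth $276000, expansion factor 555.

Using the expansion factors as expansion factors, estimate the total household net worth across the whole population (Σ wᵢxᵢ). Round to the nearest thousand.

1184542000

Weighted total = 499000×608 + 59000×492 + 918000×401 + 259000×234 + 60000×743 + 454000×497 + 276000×555
  = 303392000 + 29028000 + 368118000 + 60606000 + 44580000 + 225638000 + 153180000 = 1184542000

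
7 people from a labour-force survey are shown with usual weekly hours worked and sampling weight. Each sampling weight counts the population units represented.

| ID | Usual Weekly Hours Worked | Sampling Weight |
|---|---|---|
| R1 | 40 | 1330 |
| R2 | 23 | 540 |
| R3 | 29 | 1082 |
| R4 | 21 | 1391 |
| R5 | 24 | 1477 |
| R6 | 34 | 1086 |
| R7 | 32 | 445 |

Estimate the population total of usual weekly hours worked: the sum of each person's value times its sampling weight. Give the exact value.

Weighted total = 40×1330 + 23×540 + 29×1082 + 21×1391 + 24×1477 + 34×1086 + 32×445
  = 53200 + 12420 + 31378 + 29211 + 35448 + 36924 + 14240 = 212821

212821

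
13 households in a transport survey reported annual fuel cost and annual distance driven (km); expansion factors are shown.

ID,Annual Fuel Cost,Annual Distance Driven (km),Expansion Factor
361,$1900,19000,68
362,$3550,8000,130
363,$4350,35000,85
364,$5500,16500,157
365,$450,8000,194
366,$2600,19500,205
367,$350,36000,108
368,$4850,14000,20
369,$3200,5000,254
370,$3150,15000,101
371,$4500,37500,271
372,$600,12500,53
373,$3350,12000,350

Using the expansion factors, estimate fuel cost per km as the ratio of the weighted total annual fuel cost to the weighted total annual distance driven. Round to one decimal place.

Σ wᵢ·y = 6133800
Σ wᵢ·x = 35425000
Ratio = 6133800 / 35425000 = 0.17314891

0.2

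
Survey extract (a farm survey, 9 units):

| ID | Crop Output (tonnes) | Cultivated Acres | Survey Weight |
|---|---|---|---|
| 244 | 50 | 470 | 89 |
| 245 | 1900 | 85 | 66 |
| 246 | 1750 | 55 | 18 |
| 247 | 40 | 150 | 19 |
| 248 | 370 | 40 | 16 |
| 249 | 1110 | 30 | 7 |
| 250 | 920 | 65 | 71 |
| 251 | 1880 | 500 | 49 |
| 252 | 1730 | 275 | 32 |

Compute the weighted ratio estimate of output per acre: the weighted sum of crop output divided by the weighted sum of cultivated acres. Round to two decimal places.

Σ wᵢ·y = 50×89 + 1900×66 + 1750×18 + 40×19 + 370×16 + 1110×7 + 920×71 + 1880×49 + 1730×32
  = 4450 + 125400 + 31500 + 760 + 5920 + 7770 + 65320 + 92120 + 55360 = 388600
Σ wᵢ·x = 470×89 + 85×66 + 55×18 + 150×19 + 40×16 + 30×7 + 65×71 + 500×49 + 275×32
  = 90045
Ratio = 388600 / 90045 = 4.31562

4.32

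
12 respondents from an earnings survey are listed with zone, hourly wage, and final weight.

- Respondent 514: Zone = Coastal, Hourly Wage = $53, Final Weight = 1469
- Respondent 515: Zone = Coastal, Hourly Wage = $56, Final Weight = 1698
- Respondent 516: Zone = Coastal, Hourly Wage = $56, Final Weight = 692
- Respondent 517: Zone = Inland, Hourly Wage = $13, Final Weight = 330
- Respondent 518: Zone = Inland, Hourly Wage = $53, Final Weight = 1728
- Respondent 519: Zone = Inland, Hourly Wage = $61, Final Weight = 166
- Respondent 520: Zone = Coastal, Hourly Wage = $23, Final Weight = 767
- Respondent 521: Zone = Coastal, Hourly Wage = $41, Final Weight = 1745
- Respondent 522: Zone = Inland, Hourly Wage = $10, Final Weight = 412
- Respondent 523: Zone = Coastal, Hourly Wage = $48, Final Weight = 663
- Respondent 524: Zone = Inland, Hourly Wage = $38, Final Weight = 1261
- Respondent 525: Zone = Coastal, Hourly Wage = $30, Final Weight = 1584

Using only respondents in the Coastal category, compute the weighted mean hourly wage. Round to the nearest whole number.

Coastal rows: 514, 515, 516, 520, 521, 523, 525
Weighted sum = 380227
Sum of weights = 1469 + 1698 + 692 + 767 + 1745 + 663 + 1584 = 8618
Weighted mean = 380227 / 8618 = 44.120097

44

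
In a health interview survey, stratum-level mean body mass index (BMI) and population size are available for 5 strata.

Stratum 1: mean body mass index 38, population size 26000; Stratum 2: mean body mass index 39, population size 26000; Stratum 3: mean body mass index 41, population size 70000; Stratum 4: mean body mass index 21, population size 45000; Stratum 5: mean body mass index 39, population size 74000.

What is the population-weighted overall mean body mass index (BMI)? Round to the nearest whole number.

Σ Nₕ·x̄ₕ = 38×26000 + 39×26000 + 41×70000 + 21×45000 + 39×74000
  = 988000 + 1014000 + 2870000 + 945000 + 2886000 = 8703000
Σ Nₕ = 26000 + 26000 + 70000 + 45000 + 74000 = 241000
Overall mean = 8703000 / 241000 = 36.112033

36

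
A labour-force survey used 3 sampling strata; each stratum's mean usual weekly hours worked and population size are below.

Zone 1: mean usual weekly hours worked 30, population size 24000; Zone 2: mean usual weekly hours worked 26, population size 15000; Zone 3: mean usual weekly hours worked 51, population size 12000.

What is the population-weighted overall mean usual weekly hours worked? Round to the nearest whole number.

Σ Nₕ·x̄ₕ = 30×24000 + 26×15000 + 51×12000
  = 1722000
Σ Nₕ = 24000 + 15000 + 12000 = 51000
Overall mean = 1722000 / 51000 = 33.764706

34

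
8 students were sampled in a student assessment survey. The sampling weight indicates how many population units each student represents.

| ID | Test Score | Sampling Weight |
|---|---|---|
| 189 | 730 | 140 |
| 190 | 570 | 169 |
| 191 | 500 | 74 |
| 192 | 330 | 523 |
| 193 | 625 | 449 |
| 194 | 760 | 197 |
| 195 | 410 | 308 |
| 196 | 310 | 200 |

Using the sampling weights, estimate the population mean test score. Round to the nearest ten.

500

Weighted sum = 1026745
Sum of weights = 140 + 169 + 74 + 523 + 449 + 197 + 308 + 200 = 2060
Weighted mean = 1026745 / 2060 = 498.4199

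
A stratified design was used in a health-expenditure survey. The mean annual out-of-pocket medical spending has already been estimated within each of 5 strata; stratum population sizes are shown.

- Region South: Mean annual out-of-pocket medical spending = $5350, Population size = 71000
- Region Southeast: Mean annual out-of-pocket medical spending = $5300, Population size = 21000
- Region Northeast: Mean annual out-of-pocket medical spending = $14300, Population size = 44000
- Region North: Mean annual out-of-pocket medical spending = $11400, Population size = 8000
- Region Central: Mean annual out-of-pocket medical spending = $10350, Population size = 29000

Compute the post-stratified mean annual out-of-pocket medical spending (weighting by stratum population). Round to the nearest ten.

8740

Σ Nₕ·x̄ₕ = 1511700000
Σ Nₕ = 71000 + 21000 + 44000 + 8000 + 29000 = 173000
Overall mean = 1511700000 / 173000 = 8738.1503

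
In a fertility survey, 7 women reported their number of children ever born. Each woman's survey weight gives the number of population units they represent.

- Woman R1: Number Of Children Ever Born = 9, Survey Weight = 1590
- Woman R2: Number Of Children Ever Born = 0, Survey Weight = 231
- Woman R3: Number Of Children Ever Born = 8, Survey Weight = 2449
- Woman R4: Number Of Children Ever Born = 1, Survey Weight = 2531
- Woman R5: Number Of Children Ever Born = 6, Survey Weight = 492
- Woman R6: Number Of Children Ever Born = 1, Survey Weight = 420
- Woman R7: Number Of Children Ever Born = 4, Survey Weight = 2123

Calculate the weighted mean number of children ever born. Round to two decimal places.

Weighted sum = 9×1590 + 0×231 + 8×2449 + 1×2531 + 6×492 + 1×420 + 4×2123
  = 48297
Sum of weights = 1590 + 231 + 2449 + 2531 + 492 + 420 + 2123 = 9836
Weighted mean = 48297 / 9836 = 4.9102277

4.91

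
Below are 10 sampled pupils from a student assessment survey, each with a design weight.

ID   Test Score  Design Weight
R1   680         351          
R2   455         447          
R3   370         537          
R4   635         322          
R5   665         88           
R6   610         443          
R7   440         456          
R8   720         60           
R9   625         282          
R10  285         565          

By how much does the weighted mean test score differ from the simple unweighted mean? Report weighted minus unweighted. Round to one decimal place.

Unweighted sum = 680 + 455 + 370 + 635 + 665 + 610 + 440 + 720 + 625 + 285 = 5485
Unweighted mean = 5485 / 10 = 548.5
Weighted sum = 680×351 + 455×447 + 370×537 + 635×322 + 665×88 + 610×443 + 440×456 + 720×60 + 625×282 + 285×565
  = 238680 + 203385 + 198690 + 204470 + 58520 + 270230 + 200640 + 43200 + 176250 + 161025 = 1755090
Sum of weights = 351 + 447 + 537 + 322 + 88 + 443 + 456 + 60 + 282 + 565 = 3551
Weighted mean = 1755090 / 3551 = 494.25232
Difference (weighted minus unweighted) = -54.247677

-54.2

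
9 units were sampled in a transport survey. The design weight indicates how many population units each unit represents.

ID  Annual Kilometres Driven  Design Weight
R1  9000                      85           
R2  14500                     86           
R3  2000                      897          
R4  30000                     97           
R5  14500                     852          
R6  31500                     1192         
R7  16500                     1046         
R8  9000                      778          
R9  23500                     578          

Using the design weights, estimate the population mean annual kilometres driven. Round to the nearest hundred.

Weighted sum = 9000×85 + 14500×86 + 2000×897 + 30000×97 + 14500×852 + 31500×1192 + 16500×1046 + 9000×778 + 23500×578
  = 765000 + 1247000 + 1794000 + 2910000 + 12354000 + 37548000 + 17259000 + 7002000 + 13583000 = 94462000
Sum of weights = 5611
Weighted mean = 94462000 / 5611 = 16835.145

16800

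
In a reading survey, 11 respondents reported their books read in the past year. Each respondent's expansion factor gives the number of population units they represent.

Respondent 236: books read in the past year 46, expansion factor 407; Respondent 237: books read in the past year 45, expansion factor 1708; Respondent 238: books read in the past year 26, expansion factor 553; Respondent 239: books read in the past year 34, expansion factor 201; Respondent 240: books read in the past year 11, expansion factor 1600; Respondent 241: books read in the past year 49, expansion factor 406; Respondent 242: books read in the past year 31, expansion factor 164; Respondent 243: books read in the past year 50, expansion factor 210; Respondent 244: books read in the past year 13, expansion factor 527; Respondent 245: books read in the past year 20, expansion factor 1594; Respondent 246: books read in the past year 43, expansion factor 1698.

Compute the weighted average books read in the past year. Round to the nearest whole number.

31

Weighted sum = 46×407 + 45×1708 + 26×553 + 34×201 + 11×1600 + 49×406 + 31×164 + 50×210 + 13×527 + 20×1594 + 43×1698
  = 18722 + 76860 + 14378 + 6834 + 17600 + 19894 + 5084 + 10500 + 6851 + 31880 + 73014 = 281617
Sum of weights = 407 + 1708 + 553 + 201 + 1600 + 406 + 164 + 210 + 527 + 1594 + 1698 = 9068
Weighted mean = 281617 / 9068 = 31.056131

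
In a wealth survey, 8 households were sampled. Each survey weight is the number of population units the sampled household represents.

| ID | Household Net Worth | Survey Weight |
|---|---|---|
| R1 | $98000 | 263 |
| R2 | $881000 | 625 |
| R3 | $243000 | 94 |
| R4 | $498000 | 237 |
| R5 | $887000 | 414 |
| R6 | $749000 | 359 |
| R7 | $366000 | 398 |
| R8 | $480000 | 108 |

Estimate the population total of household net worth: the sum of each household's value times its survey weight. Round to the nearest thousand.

Weighted total = 98000×263 + 881000×625 + 243000×94 + 498000×237 + 887000×414 + 749000×359 + 366000×398 + 480000×108
  = 25774000 + 550625000 + 22842000 + 118026000 + 367218000 + 268891000 + 145668000 + 51840000 = 1550884000

1550884000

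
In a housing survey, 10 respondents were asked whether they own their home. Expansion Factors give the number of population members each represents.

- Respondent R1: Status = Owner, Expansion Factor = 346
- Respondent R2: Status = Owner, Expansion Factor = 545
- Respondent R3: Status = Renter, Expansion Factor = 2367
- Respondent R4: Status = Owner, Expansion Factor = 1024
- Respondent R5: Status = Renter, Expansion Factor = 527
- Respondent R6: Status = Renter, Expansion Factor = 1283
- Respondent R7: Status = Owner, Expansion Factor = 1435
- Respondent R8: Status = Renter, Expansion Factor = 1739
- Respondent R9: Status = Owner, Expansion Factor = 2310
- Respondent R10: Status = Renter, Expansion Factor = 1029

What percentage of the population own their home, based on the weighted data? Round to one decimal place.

Sum of weights for 'Owner' = 346 + 545 + 1024 + 1435 + 2310 = 5660
Total weight = 12605
Weighted proportion = 5660 / 12605 = 0.44902816 → 44.902816%

44.9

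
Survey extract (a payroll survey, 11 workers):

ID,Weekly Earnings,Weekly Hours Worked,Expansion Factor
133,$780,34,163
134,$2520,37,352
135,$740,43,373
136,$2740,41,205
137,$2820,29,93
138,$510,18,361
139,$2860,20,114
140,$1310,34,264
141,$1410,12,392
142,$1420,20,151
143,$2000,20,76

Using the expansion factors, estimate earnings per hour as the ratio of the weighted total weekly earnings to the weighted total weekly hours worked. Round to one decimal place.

Σ wᵢ·y = 780×163 + 2520×352 + 740×373 + 2740×205 + 2820×93 + 510×361 + 2860×114 + 1310×264 + 1410×392 + 1420×151 + 2000×76
  = 127140 + 887040 + 276020 + 561700 + 262260 + 184110 + 326040 + 345840 + 552720 + 214420 + 152000 = 3889290
Σ wᵢ·x = 34×163 + 37×352 + 43×373 + 41×205 + 29×93 + 18×361 + 20×114 + 34×264 + 12×392 + 20×151 + 20×76
  = 5542 + 13024 + 16039 + 8405 + 2697 + 6498 + 2280 + 8976 + 4704 + 3020 + 1520 = 72705
Ratio = 3889290 / 72705 = 53.49412

53.5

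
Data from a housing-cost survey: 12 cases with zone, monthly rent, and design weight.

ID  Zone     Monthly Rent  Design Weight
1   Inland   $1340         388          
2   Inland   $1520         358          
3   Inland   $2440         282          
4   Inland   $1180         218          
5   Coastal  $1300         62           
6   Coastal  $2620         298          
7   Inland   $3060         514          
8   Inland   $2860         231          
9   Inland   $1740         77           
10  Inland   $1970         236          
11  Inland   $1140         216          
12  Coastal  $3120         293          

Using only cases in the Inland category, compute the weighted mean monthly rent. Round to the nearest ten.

2020

Inland rows: 1, 2, 3, 4, 7, 8, 9, 10, 11
Weighted sum = 1340×388 + 1520×358 + 2440×282 + 1180×218 + 3060×514 + 2860×231 + 1740×77 + 1970×236 + 1140×216
  = 5088040
Sum of weights = 388 + 358 + 282 + 218 + 514 + 231 + 77 + 236 + 216 = 2520
Weighted mean = 5088040 / 2520 = 2019.0635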